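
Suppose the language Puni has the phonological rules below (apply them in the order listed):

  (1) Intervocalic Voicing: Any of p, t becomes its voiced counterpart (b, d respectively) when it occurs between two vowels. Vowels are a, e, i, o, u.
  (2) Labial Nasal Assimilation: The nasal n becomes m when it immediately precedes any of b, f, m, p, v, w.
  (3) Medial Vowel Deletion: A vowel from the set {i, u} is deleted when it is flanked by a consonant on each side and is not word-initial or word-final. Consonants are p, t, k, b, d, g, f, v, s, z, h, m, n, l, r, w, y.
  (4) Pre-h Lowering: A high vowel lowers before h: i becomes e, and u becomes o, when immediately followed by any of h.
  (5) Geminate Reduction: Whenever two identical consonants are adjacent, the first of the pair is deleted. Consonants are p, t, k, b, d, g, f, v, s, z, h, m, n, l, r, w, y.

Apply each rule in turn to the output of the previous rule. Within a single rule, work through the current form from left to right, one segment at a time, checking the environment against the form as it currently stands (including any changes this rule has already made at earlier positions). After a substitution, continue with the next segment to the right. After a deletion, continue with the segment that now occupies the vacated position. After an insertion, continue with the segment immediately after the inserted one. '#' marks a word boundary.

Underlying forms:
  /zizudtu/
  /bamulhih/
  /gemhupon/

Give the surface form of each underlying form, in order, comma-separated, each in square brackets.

[zdtu], [bamlh], [gemhbon]

/zizudtu/:
  (1) Intervocalic Voicing: no change — [zizudtu]
  (2) Labial Nasal Assimilation: no change — [zizudtu]
  (3) Medial Vowel Deletion: [zizudtu] → [zzdtu]
  (4) Pre-h Lowering: no change — [zzdtu]
  (5) Geminate Reduction: [zzdtu] → [zdtu]
/bamulhih/:
  (1) Intervocalic Voicing: no change — [bamulhih]
  (2) Labial Nasal Assimilation: no change — [bamulhih]
  (3) Medial Vowel Deletion: [bamulhih] → [bamlhh]
  (4) Pre-h Lowering: no change — [bamlhh]
  (5) Geminate Reduction: [bamlhh] → [bamlh]
/gemhupon/:
  (1) Intervocalic Voicing: [gemhupon] → [gemhubon]
  (2) Labial Nasal Assimilation: no change — [gemhubon]
  (3) Medial Vowel Deletion: [gemhubon] → [gemhbon]
  (4) Pre-h Lowering: no change — [gemhbon]
  (5) Geminate Reduction: no change — [gemhbon]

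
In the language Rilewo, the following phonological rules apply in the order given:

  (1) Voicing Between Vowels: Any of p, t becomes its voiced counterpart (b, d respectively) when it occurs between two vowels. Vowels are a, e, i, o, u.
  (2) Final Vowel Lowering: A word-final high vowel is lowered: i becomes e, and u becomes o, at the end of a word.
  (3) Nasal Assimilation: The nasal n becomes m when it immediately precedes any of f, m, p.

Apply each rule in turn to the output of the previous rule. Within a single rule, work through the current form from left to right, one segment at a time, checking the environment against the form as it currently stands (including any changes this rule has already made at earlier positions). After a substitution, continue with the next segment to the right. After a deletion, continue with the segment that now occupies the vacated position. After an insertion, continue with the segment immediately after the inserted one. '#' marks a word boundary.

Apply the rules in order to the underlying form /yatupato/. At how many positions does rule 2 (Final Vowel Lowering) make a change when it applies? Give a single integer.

(1) Voicing Between Vowels: [yatupato] → [yadubado]
(2) Final Vowel Lowering: no change — [yadubado]
(3) Nasal Assimilation: no change — [yadubado]
Rule 2 changed 0 position(s).

0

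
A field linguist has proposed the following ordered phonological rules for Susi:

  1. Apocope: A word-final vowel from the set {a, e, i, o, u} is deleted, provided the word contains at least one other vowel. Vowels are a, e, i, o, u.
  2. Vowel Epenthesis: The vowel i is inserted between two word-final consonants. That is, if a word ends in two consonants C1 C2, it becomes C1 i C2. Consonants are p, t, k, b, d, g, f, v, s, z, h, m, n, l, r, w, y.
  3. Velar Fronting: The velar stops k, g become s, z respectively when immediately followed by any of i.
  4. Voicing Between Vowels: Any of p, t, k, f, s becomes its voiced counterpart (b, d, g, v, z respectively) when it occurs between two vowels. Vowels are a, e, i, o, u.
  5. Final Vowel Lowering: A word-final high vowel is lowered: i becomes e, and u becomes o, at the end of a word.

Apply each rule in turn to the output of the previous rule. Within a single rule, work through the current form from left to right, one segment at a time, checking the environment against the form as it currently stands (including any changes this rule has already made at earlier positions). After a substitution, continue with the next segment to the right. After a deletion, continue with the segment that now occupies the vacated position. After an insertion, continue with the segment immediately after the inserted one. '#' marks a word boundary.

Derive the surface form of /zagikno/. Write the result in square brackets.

1 Apocope: [zagikno] → [zagikn]
2 Vowel Epenthesis: [zagikn] → [zagikin]
3 Velar Fronting: [zagikin] → [zazisin]
4 Voicing Between Vowels: [zazisin] → [zazizin]
5 Final Vowel Lowering: no change — [zazizin]

[zazizin]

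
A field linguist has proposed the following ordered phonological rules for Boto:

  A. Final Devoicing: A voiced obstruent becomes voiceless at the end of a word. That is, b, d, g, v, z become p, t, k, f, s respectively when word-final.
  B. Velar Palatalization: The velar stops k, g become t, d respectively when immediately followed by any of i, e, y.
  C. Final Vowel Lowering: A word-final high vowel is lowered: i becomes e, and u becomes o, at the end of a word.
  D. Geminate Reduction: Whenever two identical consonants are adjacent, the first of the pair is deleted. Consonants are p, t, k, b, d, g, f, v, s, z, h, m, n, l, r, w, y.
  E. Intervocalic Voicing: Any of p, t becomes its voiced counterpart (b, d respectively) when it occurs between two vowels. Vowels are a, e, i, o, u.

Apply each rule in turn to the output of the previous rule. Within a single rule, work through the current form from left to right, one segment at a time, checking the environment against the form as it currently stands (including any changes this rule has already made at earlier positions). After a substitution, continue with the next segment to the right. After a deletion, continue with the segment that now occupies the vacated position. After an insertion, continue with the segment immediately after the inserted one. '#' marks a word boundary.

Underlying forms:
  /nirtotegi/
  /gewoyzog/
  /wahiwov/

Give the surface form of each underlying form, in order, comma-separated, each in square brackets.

/nirtotegi/:
  A Final Devoicing: no change — [nirtotegi]
  B Velar Palatalization: [nirtotegi] → [nirtotedi]
  C Final Vowel Lowering: [nirtotedi] → [nirtotede]
  D Geminate Reduction: no change — [nirtotede]
  E Intervocalic Voicing: [nirtotede] → [nirtodede]
/gewoyzog/:
  A Final Devoicing: [gewoyzog] → [gewoyzok]
  B Velar Palatalization: [gewoyzok] → [dewoyzok]
  C Final Vowel Lowering: no change — [dewoyzok]
  D Geminate Reduction: no change — [dewoyzok]
  E Intervocalic Voicing: no change — [dewoyzok]
/wahiwov/:
  A Final Devoicing: [wahiwov] → [wahiwof]
  B Velar Palatalization: no change — [wahiwof]
  C Final Vowel Lowering: no change — [wahiwof]
  D Geminate Reduction: no change — [wahiwof]
  E Intervocalic Voicing: no change — [wahiwof]

[nirtodede], [dewoyzok], [wahiwof]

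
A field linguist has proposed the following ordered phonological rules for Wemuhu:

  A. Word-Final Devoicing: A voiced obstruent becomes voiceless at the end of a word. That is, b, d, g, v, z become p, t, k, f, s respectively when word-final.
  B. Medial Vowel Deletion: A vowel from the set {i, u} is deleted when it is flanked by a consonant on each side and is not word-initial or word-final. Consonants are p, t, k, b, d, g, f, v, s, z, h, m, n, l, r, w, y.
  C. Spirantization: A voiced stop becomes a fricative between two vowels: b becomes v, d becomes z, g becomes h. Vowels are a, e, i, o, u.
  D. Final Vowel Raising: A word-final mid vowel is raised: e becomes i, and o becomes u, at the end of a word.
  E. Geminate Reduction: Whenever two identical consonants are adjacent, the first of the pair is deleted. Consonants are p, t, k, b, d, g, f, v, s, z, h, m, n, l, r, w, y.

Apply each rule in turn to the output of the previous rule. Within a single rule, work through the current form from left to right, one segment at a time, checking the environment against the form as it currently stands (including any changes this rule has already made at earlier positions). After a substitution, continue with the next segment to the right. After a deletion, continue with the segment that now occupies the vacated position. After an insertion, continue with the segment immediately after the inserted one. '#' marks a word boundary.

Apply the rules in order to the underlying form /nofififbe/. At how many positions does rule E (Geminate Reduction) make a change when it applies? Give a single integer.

A Word-Final Devoicing: no change — [nofififbe]
B Medial Vowel Deletion: [nofififbe] → [nofffbe]
C Spirantization: no change — [nofffbe]
D Final Vowel Raising: [nofffbe] → [nofffbi]
E Geminate Reduction: [nofffbi] → [nofbi]
Rule E changed 2 position(s).

2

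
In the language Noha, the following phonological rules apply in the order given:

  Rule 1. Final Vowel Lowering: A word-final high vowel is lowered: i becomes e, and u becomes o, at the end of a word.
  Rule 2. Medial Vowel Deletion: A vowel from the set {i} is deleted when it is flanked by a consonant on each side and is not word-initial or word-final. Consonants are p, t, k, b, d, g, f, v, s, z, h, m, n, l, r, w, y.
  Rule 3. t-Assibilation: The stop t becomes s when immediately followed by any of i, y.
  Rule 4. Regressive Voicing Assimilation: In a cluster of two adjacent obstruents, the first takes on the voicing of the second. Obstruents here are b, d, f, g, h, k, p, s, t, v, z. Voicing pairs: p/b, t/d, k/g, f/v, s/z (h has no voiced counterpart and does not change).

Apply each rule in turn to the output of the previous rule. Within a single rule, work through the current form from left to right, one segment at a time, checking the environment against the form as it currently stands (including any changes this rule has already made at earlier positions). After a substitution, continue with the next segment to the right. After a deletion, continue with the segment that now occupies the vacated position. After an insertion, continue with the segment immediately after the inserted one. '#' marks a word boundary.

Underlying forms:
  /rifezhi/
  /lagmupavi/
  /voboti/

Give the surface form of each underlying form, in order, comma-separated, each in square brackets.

/rifezhi/:
  Rule 1 Final Vowel Lowering: [rifezhi] → [rifezhe]
  Rule 2 Medial Vowel Deletion: [rifezhe] → [rfezhe]
  Rule 3 t-Assibilation: no change — [rfezhe]
  Rule 4 Regressive Voicing Assimilation: [rfezhe] → [rfeshe]
/lagmupavi/:
  Rule 1 Final Vowel Lowering: [lagmupavi] → [lagmupave]
  Rule 2 Medial Vowel Deletion: no change — [lagmupave]
  Rule 3 t-Assibilation: no change — [lagmupave]
  Rule 4 Regressive Voicing Assimilation: no change — [lagmupave]
/voboti/:
  Rule 1 Final Vowel Lowering: [voboti] → [vobote]
  Rule 2 Medial Vowel Deletion: no change — [vobote]
  Rule 3 t-Assibilation: no change — [vobote]
  Rule 4 Regressive Voicing Assimilation: no change — [vobote]

[rfeshe], [lagmupave], [vobote]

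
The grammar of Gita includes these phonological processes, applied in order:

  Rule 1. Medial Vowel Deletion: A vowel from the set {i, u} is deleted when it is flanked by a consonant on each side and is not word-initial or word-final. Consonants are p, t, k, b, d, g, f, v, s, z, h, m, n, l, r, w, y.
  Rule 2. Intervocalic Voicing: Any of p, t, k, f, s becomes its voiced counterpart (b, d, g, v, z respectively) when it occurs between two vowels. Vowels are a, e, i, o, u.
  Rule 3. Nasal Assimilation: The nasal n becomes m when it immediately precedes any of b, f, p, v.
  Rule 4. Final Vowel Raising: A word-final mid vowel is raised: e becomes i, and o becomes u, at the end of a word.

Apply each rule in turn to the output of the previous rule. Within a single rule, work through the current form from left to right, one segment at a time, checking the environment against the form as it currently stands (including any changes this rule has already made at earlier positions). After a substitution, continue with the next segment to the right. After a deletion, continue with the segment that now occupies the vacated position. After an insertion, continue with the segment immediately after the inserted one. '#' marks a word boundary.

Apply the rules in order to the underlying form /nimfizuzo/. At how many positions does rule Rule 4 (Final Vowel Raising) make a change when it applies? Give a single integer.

Rule 1 Medial Vowel Deletion: [nimfizuzo] → [nmfzzo]
Rule 2 Intervocalic Voicing: no change — [nmfzzo]
Rule 3 Nasal Assimilation: no change — [nmfzzo]
Rule 4 Final Vowel Raising: [nmfzzo] → [nmfzzu]
Rule Rule 4 changed 1 position(s).

1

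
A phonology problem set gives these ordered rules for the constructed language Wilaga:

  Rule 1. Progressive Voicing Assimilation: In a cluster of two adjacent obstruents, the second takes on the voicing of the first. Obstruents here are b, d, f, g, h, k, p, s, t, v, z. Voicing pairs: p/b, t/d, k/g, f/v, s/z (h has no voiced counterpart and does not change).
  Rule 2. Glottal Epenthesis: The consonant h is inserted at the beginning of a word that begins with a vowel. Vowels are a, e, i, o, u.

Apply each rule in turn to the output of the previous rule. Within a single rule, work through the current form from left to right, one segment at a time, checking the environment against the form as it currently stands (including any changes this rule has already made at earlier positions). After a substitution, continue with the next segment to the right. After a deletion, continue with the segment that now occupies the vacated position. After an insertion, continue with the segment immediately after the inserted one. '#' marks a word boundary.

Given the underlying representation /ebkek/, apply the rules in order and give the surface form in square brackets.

Rule 1 Progressive Voicing Assimilation: [ebkek] → [ebgek]
Rule 2 Glottal Epenthesis: [ebgek] → [hebgek]

[hebgek]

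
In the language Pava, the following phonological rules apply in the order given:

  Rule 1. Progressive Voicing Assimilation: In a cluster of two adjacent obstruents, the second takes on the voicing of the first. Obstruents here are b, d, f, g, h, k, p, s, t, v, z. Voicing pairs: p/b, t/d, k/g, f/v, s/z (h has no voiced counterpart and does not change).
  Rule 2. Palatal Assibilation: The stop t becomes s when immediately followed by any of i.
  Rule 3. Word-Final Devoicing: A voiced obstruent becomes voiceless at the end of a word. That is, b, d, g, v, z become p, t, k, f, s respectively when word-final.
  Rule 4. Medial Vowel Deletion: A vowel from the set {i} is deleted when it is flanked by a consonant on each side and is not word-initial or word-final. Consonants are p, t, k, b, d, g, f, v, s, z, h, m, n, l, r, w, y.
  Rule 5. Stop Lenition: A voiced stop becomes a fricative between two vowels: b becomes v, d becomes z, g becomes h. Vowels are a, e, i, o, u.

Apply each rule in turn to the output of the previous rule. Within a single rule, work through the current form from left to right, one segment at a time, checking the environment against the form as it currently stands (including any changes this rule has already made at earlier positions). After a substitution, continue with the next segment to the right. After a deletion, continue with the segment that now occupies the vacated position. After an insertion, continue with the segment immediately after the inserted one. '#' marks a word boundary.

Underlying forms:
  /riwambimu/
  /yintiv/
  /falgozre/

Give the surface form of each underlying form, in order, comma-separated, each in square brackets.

/riwambimu/:
  Rule 1 Progressive Voicing Assimilation: no change — [riwambimu]
  Rule 2 Palatal Assibilation: no change — [riwambimu]
  Rule 3 Word-Final Devoicing: no change — [riwambimu]
  Rule 4 Medial Vowel Deletion: [riwambimu] → [rwambmu]
  Rule 5 Stop Lenition: no change — [rwambmu]
/yintiv/:
  Rule 1 Progressive Voicing Assimilation: no change — [yintiv]
  Rule 2 Palatal Assibilation: [yintiv] → [yinsiv]
  Rule 3 Word-Final Devoicing: [yinsiv] → [yinsif]
  Rule 4 Medial Vowel Deletion: [yinsif] → [ynsf]
  Rule 5 Stop Lenition: no change — [ynsf]
/falgozre/:
  Rule 1 Progressive Voicing Assimilation: no change — [falgozre]
  Rule 2 Palatal Assibilation: no change — [falgozre]
  Rule 3 Word-Final Devoicing: no change — [falgozre]
  Rule 4 Medial Vowel Deletion: no change — [falgozre]
  Rule 5 Stop Lenition: no change — [falgozre]

[rwambmu], [ynsf], [falgozre]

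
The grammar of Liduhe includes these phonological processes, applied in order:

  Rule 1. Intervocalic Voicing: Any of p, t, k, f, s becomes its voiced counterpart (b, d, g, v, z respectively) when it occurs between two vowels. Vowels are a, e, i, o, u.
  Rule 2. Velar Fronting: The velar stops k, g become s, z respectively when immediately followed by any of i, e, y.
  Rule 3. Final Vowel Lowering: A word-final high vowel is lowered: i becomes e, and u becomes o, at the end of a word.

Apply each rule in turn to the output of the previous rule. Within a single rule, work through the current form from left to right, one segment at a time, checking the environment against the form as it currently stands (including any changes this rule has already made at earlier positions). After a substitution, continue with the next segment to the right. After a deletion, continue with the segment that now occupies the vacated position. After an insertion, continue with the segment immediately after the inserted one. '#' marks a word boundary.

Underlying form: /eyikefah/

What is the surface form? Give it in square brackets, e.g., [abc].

Rule 1 Intervocalic Voicing: [eyikefah] → [eyigevah]
Rule 2 Velar Fronting: [eyigevah] → [eyizevah]
Rule 3 Final Vowel Lowering: no change — [eyizevah]

[eyizevah]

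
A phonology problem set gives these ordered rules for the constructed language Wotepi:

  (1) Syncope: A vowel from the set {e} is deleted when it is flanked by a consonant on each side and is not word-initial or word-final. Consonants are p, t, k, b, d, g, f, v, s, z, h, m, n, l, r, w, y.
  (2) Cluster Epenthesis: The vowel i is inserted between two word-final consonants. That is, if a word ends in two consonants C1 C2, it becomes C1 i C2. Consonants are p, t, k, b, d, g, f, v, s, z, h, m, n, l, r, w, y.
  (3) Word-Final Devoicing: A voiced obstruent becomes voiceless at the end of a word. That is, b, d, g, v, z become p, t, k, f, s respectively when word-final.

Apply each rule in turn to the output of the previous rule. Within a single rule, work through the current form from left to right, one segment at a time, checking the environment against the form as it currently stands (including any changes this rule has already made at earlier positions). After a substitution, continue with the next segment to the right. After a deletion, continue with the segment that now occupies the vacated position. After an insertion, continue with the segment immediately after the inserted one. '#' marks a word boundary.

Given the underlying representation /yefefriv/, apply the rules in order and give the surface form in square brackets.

[yffrif]

(1) Syncope: [yefefriv] → [yffriv]
(2) Cluster Epenthesis: no change — [yffriv]
(3) Word-Final Devoicing: [yffriv] → [yffrif]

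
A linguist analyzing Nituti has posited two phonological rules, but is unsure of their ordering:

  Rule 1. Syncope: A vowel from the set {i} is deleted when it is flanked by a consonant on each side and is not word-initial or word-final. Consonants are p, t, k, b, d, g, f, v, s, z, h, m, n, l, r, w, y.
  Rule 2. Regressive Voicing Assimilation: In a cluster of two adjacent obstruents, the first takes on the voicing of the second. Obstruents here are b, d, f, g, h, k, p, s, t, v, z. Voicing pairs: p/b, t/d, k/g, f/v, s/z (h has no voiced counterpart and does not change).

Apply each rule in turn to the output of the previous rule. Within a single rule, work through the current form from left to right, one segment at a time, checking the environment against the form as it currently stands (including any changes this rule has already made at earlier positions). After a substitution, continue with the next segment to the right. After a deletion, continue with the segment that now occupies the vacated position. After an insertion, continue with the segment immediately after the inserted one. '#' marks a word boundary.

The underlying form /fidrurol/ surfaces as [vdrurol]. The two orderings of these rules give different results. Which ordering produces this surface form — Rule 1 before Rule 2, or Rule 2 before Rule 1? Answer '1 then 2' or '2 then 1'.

1 then 2

Order 1 then 2:
  1 Syncope: [fidrurol] → [fdrurol]
  2 Regressive Voicing Assimilation: [fdrurol] → [vdrurol]
  result: [vdrurol]
Order 2 then 1:
  2 Regressive Voicing Assimilation: no change — [fidrurol]
  1 Syncope: [fidrurol] → [fdrurol]
  result: [fdrurol]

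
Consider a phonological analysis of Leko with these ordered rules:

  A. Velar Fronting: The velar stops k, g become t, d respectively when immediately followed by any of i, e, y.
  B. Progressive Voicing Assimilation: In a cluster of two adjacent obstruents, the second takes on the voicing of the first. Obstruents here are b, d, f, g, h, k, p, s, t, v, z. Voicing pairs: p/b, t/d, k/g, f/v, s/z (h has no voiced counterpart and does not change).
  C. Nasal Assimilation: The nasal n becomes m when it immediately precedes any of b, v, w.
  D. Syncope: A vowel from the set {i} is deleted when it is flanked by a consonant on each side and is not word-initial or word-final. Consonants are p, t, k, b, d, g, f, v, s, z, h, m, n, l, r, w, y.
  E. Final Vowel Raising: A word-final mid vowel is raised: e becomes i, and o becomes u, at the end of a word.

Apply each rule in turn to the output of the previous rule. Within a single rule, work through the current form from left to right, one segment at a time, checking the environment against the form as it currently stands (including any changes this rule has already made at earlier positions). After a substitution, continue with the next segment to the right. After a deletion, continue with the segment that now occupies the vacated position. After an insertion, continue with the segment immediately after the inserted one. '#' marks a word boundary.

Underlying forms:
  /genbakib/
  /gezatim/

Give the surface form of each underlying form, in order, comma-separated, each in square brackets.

/genbakib/:
  A Velar Fronting: [genbakib] → [denbatib]
  B Progressive Voicing Assimilation: no change — [denbatib]
  C Nasal Assimilation: [denbatib] → [dembatib]
  D Syncope: [dembatib] → [dembatb]
  E Final Vowel Raising: no change — [dembatb]
/gezatim/:
  A Velar Fronting: [gezatim] → [dezatim]
  B Progressive Voicing Assimilation: no change — [dezatim]
  C Nasal Assimilation: no change — [dezatim]
  D Syncope: [dezatim] → [dezatm]
  E Final Vowel Raising: no change — [dezatm]

[dembatb], [dezatm]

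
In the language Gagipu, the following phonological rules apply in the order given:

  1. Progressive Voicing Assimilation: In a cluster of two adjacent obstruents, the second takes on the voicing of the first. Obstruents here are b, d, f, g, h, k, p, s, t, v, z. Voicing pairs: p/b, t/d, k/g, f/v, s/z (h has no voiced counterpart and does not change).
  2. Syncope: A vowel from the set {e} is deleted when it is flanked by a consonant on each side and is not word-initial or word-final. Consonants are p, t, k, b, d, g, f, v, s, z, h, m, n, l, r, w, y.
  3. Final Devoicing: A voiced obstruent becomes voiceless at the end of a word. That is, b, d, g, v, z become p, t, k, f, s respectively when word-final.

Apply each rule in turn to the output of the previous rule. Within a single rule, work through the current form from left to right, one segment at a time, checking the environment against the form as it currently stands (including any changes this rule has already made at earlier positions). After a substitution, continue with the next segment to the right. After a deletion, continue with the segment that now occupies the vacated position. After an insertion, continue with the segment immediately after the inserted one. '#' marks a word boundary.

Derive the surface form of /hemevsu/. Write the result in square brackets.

[hmvzu]

1 Progressive Voicing Assimilation: [hemevsu] → [hemevzu]
2 Syncope: [hemevzu] → [hmvzu]
3 Final Devoicing: no change — [hmvzu]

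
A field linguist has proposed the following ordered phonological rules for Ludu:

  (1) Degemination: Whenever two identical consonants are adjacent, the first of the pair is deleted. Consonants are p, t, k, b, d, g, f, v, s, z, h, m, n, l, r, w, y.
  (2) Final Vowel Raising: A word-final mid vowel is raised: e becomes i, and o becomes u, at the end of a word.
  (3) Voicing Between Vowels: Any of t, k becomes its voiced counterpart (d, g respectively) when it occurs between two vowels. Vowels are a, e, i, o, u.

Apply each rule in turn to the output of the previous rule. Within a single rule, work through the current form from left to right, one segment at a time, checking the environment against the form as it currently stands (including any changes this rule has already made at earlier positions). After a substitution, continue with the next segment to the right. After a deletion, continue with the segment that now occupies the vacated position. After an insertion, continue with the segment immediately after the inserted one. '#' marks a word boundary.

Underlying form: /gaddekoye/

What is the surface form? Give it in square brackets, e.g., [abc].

(1) Degemination: [gaddekoye] → [gadekoye]
(2) Final Vowel Raising: [gadekoye] → [gadekoyi]
(3) Voicing Between Vowels: [gadekoyi] → [gadegoyi]

[gadegoyi]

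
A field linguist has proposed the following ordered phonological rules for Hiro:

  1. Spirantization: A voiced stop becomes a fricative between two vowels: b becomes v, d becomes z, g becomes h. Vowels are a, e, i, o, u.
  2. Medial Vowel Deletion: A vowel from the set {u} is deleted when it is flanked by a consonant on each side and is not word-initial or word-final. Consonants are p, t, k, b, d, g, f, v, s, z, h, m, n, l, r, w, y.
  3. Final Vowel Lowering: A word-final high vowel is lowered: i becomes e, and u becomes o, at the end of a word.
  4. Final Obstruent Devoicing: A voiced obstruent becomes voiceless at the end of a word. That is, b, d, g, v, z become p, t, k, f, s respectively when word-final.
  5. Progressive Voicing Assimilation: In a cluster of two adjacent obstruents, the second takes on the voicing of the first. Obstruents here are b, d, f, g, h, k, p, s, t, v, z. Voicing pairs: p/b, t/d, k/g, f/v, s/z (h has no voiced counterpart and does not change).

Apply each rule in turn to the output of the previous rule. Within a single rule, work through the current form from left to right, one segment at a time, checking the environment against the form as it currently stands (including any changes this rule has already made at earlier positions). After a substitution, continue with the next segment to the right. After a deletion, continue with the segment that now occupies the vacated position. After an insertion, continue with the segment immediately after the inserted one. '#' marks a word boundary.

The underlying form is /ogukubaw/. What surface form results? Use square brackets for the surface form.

1 Spirantization: [ogukubaw] → [ohukuvaw]
2 Medial Vowel Deletion: [ohukuvaw] → [ohkvaw]
3 Final Vowel Lowering: no change — [ohkvaw]
4 Final Obstruent Devoicing: no change — [ohkvaw]
5 Progressive Voicing Assimilation: [ohkvaw] → [ohkfaw]

[ohkfaw]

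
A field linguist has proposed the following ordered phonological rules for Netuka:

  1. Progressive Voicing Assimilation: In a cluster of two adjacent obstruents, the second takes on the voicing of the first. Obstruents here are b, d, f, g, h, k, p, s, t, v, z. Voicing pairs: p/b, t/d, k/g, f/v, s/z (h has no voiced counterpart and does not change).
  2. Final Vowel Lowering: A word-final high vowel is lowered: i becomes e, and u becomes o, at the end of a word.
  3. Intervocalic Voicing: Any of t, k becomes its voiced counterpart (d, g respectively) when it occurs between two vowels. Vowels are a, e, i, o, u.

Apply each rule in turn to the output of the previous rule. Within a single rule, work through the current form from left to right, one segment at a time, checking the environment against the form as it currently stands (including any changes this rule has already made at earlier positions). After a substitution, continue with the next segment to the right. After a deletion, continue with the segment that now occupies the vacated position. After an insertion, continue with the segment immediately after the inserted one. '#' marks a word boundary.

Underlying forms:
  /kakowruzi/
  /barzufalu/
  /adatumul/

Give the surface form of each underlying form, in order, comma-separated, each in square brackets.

[kagowruze], [barzufalo], [adadumul]

/kakowruzi/:
  1 Progressive Voicing Assimilation: no change — [kakowruzi]
  2 Final Vowel Lowering: [kakowruzi] → [kakowruze]
  3 Intervocalic Voicing: [kakowruze] → [kagowruze]
/barzufalu/:
  1 Progressive Voicing Assimilation: no change — [barzufalu]
  2 Final Vowel Lowering: [barzufalu] → [barzufalo]
  3 Intervocalic Voicing: no change — [barzufalo]
/adatumul/:
  1 Progressive Voicing Assimilation: no change — [adatumul]
  2 Final Vowel Lowering: no change — [adatumul]
  3 Intervocalic Voicing: [adatumul] → [adadumul]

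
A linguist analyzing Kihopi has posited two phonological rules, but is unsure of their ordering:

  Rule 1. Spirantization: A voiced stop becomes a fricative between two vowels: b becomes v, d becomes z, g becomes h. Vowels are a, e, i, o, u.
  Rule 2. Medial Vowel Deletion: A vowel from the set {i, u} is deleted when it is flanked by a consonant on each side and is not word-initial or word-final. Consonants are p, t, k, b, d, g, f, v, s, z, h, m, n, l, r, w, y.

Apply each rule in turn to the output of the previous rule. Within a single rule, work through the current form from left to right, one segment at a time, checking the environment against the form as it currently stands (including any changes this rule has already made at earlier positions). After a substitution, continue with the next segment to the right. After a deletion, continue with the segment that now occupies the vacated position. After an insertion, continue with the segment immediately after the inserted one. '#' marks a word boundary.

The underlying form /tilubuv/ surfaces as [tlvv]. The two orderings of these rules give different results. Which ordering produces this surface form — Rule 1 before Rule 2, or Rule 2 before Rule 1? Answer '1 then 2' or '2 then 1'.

Order 1 then 2:
  1 Spirantization: [tilubuv] → [tiluvuv]
  2 Medial Vowel Deletion: [tiluvuv] → [tlvv]
  result: [tlvv]
Order 2 then 1:
  2 Medial Vowel Deletion: [tilubuv] → [tlbv]
  1 Spirantization: no change — [tlbv]
  result: [tlbv]

1 then 2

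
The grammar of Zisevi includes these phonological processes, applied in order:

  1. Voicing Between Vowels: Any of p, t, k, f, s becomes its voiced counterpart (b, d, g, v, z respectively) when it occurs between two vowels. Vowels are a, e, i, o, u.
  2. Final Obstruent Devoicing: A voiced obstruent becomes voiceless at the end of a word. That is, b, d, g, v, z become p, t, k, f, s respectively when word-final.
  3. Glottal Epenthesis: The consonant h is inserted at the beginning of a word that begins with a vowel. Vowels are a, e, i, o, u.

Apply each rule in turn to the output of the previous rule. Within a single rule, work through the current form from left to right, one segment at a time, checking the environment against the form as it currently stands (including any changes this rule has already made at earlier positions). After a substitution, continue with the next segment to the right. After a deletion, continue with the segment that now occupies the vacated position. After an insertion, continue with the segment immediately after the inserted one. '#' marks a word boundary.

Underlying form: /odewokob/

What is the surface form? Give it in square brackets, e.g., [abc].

[hodewogop]

1 Voicing Between Vowels: [odewokob] → [odewogob]
2 Final Obstruent Devoicing: [odewogob] → [odewogop]
3 Glottal Epenthesis: [odewogop] → [hodewogop]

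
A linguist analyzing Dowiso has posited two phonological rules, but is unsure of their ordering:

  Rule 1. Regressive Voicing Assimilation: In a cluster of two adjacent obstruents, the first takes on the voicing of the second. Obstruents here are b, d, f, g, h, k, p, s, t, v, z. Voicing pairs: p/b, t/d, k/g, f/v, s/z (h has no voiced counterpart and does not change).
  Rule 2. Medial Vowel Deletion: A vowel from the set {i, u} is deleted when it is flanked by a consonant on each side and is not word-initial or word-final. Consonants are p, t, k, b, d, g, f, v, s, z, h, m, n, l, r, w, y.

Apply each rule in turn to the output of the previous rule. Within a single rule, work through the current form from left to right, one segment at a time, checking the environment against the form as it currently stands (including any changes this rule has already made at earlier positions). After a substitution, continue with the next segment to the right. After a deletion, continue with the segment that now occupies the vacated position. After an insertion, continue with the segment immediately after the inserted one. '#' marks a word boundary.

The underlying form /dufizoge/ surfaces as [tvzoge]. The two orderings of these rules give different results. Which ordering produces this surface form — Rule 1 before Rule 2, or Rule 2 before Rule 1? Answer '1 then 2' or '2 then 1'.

2 then 1

Order 1 then 2:
  1 Regressive Voicing Assimilation: no change — [dufizoge]
  2 Medial Vowel Deletion: [dufizoge] → [dfzoge]
  result: [dfzoge]
Order 2 then 1:
  2 Medial Vowel Deletion: [dufizoge] → [dfzoge]
  1 Regressive Voicing Assimilation: [dfzoge] → [tvzoge]
  result: [tvzoge]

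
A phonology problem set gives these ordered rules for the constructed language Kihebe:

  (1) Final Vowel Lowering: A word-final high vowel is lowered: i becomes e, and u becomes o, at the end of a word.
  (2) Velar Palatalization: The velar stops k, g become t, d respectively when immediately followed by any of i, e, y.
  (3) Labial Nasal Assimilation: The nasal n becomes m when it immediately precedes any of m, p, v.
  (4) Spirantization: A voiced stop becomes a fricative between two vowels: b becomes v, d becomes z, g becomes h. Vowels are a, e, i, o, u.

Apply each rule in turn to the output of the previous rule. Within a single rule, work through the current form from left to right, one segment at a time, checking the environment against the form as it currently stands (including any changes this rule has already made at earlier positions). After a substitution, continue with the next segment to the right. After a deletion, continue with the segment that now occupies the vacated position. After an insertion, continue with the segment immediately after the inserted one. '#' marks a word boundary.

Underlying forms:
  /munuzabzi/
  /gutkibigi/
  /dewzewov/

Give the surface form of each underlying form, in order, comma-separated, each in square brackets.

/munuzabzi/:
  (1) Final Vowel Lowering: [munuzabzi] → [munuzabze]
  (2) Velar Palatalization: no change — [munuzabze]
  (3) Labial Nasal Assimilation: no change — [munuzabze]
  (4) Spirantization: no change — [munuzabze]
/gutkibigi/:
  (1) Final Vowel Lowering: [gutkibigi] → [gutkibige]
  (2) Velar Palatalization: [gutkibige] → [guttibide]
  (3) Labial Nasal Assimilation: no change — [guttibide]
  (4) Spirantization: [guttibide] → [guttivize]
/dewzewov/:
  (1) Final Vowel Lowering: no change — [dewzewov]
  (2) Velar Palatalization: no change — [dewzewov]
  (3) Labial Nasal Assimilation: no change — [dewzewov]
  (4) Spirantization: no change — [dewzewov]

[munuzabze], [guttivize], [dewzewov]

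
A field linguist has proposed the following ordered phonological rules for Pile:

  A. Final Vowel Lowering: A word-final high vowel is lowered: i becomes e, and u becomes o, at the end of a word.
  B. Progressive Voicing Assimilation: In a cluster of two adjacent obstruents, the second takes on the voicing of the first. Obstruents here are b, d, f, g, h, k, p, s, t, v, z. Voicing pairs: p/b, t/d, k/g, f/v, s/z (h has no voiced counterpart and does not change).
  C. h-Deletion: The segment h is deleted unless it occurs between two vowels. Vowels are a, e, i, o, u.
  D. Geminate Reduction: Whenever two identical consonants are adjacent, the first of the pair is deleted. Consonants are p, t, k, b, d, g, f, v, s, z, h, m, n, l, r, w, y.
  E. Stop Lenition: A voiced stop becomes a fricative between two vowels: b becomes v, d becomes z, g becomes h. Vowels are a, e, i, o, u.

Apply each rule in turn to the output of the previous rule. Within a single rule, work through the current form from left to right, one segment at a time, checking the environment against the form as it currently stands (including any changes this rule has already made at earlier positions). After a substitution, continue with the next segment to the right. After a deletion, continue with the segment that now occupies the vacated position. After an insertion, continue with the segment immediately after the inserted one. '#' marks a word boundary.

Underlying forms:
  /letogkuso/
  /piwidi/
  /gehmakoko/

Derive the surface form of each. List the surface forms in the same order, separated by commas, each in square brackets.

/letogkuso/:
  A Final Vowel Lowering: no change — [letogkuso]
  B Progressive Voicing Assimilation: [letogkuso] → [letogguso]
  C h-Deletion: no change — [letogguso]
  D Geminate Reduction: [letogguso] → [letoguso]
  E Stop Lenition: [letoguso] → [letohuso]
/piwidi/:
  A Final Vowel Lowering: [piwidi] → [piwide]
  B Progressive Voicing Assimilation: no change — [piwide]
  C h-Deletion: no change — [piwide]
  D Geminate Reduction: no change — [piwide]
  E Stop Lenition: [piwide] → [piwize]
/gehmakoko/:
  A Final Vowel Lowering: no change — [gehmakoko]
  B Progressive Voicing Assimilation: no change — [gehmakoko]
  C h-Deletion: [gehmakoko] → [gemakoko]
  D Geminate Reduction: no change — [gemakoko]
  E Stop Lenition: no change — [gemakoko]

[letohuso], [piwize], [gemakoko]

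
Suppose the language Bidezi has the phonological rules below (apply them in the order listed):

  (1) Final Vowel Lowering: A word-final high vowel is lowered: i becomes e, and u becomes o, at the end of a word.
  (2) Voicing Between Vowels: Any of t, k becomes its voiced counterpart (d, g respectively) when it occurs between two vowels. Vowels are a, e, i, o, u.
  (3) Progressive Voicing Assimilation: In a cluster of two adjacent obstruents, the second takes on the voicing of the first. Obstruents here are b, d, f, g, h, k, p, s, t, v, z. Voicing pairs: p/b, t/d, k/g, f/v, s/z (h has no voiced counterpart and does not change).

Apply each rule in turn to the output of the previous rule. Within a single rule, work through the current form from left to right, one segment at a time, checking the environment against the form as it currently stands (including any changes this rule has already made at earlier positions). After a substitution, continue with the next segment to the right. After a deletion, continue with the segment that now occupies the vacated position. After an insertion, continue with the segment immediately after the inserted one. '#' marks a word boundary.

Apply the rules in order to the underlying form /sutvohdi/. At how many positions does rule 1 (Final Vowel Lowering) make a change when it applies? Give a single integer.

(1) Final Vowel Lowering: [sutvohdi] → [sutvohde]
(2) Voicing Between Vowels: no change — [sutvohde]
(3) Progressive Voicing Assimilation: [sutvohde] → [sutfohte]
Rule 1 changed 1 position(s).

1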